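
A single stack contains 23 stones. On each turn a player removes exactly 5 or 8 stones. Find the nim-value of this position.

2

Compute g(0), g(1), … for moves {5, 8}:
k:     0  1  2  3  4  5  6  7  8  9 10 11 12 13 14 15 16 17 18 19 20 21 22 23
g(k):  0  0  0  0  0  1  1  1  1  1  2  2  2  0  0  0  0  0  1  1  1  1  1  2
So g(23) = 2.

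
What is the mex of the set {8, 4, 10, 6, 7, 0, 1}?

The values 0, 1 are all present; 2 is the first non-negative integer missing from the set.

2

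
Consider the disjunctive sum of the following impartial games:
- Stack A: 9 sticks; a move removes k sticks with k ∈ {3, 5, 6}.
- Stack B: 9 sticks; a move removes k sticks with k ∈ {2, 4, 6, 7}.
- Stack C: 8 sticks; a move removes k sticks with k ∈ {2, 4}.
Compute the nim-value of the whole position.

For stack A, compute g(0), g(1), … with moves {3, 5, 6}:
k:     0  1  2  3  4  5  6  7  8  9
g(k):  0  0  0  1  1  1  2  2  2  0
So g(9) = 0.
For stack B, compute g(0), g(1), … with moves {2, 4, 6, 7}:
k:     0  1  2  3  4  5  6  7  8  9
g(k):  0  0  1  1  2  2  3  3  4  0
So g(9) = 0.
Build the Grundy sequence for stack C with g(k) = mex{g(k−s) : s ∈ {2, 4}, s ≤ k}:
k:     0  1  2  3  4  5  6  7  8
g(k):  0  0  1  1  2  2  0  0  1
So g(8) = 1.
The value of a disjunctive sum is the nim-sum of the parts.
Combined value = 0 ⊕ 0 ⊕ 1 = 1.

1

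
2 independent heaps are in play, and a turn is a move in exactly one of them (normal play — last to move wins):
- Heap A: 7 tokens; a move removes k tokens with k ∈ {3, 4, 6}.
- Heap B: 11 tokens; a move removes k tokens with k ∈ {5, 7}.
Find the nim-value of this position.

0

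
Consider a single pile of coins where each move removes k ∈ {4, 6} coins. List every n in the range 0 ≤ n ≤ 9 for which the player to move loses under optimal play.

Grundy values for subtraction set {4, 6}:
g(0) = mex{} = 0
g(1) = mex{} = 0
g(2) = mex{} = 0
g(3) = mex{} = 0
g(4) = mex{0} = 1
g(5) = mex{0} = 1
g(6) = mex{0} = 1
g(7) = mex{0} = 1
g(8) = mex{0,1} = 2
g(9) = mex{0,1} = 2
The P-positions (g = 0) in 0..9 are 0, 1, 2, 3.

0, 1, 2, 3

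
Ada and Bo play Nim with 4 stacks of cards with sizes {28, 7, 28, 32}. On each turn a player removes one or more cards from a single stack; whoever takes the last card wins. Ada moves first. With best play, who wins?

Ada wins

Nim-sum: 28 ⊕ 7 ⊕ 28 ⊕ 32 = 39.
The nim-sum is 39 ≠ 0, so this is an N-position: the player to move can win; Ada has a winning move.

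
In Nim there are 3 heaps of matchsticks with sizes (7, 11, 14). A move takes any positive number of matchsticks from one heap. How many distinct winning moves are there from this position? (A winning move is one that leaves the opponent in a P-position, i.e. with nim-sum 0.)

Bitwise XOR of the heap sizes:
  0111  (7)
  1011  (11)
  1110  (14)
  ----
  0010  (2)
The overall nim-sum is X = 2. A heap of size p has a winning move iff p XOR X < p (reduce it to p XOR X).
  7: 7 XOR 2 = 5 < 7 — winning move (to 5).
  11: 11 XOR 2 = 9 < 11 — winning move (to 9).
  14: 14 XOR 2 = 12 < 14 — winning move (to 12).
That gives 3 winning moves.

3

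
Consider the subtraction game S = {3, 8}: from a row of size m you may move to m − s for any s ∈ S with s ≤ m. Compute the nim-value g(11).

0

Compute g(0), g(1), … for moves {3, 8}:
g(0) = mex{} = 0
g(1) = mex{} = 0
g(2) = mex{} = 0
g(3) = mex{0} = 1
g(4) = mex{0} = 1
g(5) = mex{0} = 1
g(6) = mex{1} = 0
g(7) = mex{1} = 0
g(8) = mex{0,1} = 2
g(9) = mex{0} = 1
g(10) = mex{0} = 1
g(11) = mex{1,2} = 0
So g(11) = 0.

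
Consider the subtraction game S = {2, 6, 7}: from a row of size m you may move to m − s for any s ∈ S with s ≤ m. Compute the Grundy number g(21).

2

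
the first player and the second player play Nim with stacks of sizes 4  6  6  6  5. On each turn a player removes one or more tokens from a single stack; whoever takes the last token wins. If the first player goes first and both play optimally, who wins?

the first player wins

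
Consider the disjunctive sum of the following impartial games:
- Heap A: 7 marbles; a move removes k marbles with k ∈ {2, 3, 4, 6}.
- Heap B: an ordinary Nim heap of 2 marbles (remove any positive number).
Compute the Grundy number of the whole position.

For heap A, compute g(0), g(1), … with moves {2, 3, 4, 6}:
k:     0  1  2  3  4  5  6  7
g(k):  0  0  1  1  2  2  3  3
So g(7) = 3.
Heap B is a plain Nim heap of size 2, so its Grundy value is 2.
By the Sprague-Grundy theorem, the Grundy value of a sum of independent games is the XOR of the component values.
Combined value = 3 ⊕ 2 = 1.

1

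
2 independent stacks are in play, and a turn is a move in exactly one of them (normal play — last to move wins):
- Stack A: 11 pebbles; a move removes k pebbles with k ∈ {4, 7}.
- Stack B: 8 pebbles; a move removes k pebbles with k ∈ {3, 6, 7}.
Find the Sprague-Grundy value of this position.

For stack A, compute g(0), g(1), … with moves {4, 7}:
k:     0  1  2  3  4  5  6  7  8  9 10 11
g(k):  0  0  0  0  1  1  1  1  2  2  2  0
So g(11) = 0.
For stack B, compute g(0), g(1), … with moves {3, 6, 7}:
g(0) = mex{} = 0
g(1) = mex{} = 0
g(2) = mex{} = 0
g(3) = mex{0} = 1
g(4) = mex{0} = 1
g(5) = mex{0} = 1
g(6) = mex{0,1} = 2
g(7) = mex{0,1} = 2
g(8) = mex{0,1} = 2
So g(8) = 2.
The value of a disjunctive sum is the nim-sum of the parts.
Combined value = 0 ⊕ 2 = 2.

2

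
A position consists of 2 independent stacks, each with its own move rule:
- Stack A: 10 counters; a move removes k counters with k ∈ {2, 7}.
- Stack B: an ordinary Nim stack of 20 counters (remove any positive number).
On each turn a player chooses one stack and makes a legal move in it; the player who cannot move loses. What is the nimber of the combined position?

20

Build the Grundy sequence for stack A with g(k) = mex{g(k−s) : s ∈ {2, 7}, s ≤ k}:
k:     0  1  2  3  4  5  6  7  8  9 10
g(k):  0  0  1  1  0  0  1  1  2  0  0
So g(10) = 0.
Stack B is a plain Nim stack of size 20, so its Grundy value is 20.
By the Sprague-Grundy theorem, the Grundy value of a sum of independent games is the XOR of the component values.
Combined value = 0 XOR 20 = 20.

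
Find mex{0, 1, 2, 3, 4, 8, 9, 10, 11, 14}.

The values 0, 1, 2, 3, 4 are all present; 5 is the first non-negative integer missing from the set.

5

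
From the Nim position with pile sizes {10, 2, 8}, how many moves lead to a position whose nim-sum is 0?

0

In binary:
  1010  (10)
  0010  (2)
  1000  (8)
  ----
  0000  (0)
The nim-sum is already 0, so every move leaves a nonzero nim-sum — there are no winning moves.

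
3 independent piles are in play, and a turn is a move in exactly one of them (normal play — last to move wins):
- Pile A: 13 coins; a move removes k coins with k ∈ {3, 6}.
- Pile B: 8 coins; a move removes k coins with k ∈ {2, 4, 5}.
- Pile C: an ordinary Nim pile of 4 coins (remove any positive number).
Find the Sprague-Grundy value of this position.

5

Grundy values for pile A (subtraction set {3, 6}):
g(0) = mex{} = 0
g(1) = mex{} = 0
g(2) = mex{} = 0
g(3) = mex{0} = 1
g(4) = mex{0} = 1
g(5) = mex{0} = 1
g(6) = mex{0,1} = 2
g(7) = mex{0,1} = 2
g(8) = mex{0,1} = 2
g(9) = mex{1,2} = 0
g(10) = mex{1,2} = 0
g(11) = mex{1,2} = 0
g(12) = mex{0,2} = 1
g(13) = mex{0,2} = 1
So g(13) = 1.
For pile B, compute g(0), g(1), … with moves {2, 4, 5}:
g(0) = mex{} = 0
g(1) = mex{} = 0
g(2) = mex{0} = 1
g(3) = mex{0} = 1
g(4) = mex{0,1} = 2
g(5) = mex{0,1} = 2
g(6) = mex{0,1,2} = 3
g(7) = mex{1,2} = 0
g(8) = mex{1,2,3} = 0
So g(8) = 0.
Pile C is a plain Nim pile of size 4, so its Grundy value is 4.
The value of a disjunctive sum is the nim-sum of the parts.
Combined value = 1 XOR 0 XOR 4 = 5.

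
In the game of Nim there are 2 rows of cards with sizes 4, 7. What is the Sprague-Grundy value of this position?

3

Nim-sum: 4 ⊕ 7 = 3.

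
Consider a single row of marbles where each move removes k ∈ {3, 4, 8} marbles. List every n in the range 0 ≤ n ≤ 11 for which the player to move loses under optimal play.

Build the Grundy sequence with g(k) = mex{g(k−s) : s ∈ {3, 4, 8}, s ≤ k}:
k:     0  1  2  3  4  5  6  7  8  9 10 11
g(k):  0  0  0  1  1  1  2  0  2  3  1  3
The P-positions (g = 0) in 0..11 are 0, 1, 2, 7.

0, 1, 2, 7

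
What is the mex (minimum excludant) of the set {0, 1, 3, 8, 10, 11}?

2

The values 0, 1 are all present; 2 is the first non-negative integer missing from the set.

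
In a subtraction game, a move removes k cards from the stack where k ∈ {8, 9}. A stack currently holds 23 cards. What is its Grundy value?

Build the Grundy sequence with g(k) = mex{g(k−s) : s ∈ {8, 9}, s ≤ k}:
k:     0  1  2  3  4  5  6  7  8  9 10 11 12 13 14 15 16 17 18 19 20 21 22 23
g(k):  0  0  0  0  0  0  0  0  1  1  1  1  1  1  1  1  2  0  0  0  0  0  0  0
So g(23) = 0.

0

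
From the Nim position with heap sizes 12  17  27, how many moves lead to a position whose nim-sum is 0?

Nim-sum: 12 ^ 17 ^ 27 = 6.
The overall nim-sum is X = 6. A heap of size p has a winning move iff p XOR X < p (reduce it to p XOR X).
  12: 12 XOR 6 = 10 < 12 — winning move (to 10).
  17: 17 XOR 6 = 23 ≥ 17 — no move.
  27: 27 XOR 6 = 29 ≥ 27 — no move.
That gives 1 winning move.

1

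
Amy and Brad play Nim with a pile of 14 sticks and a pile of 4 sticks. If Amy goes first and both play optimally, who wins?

Amy wins

In binary:
  1110  (14)
  0100  (4)
  ----
  1010  (10)
The nim-sum is 10 ≠ 0, so this is an N-position: the player to move can win; Amy has a winning move.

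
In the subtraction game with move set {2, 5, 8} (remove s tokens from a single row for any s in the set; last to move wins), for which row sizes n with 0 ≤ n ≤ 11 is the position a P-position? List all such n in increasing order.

0, 1, 4, 7, 10, 11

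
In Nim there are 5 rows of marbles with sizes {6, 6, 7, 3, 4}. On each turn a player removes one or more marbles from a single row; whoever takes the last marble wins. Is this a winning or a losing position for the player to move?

Losing position

Compute the nim-sum pairwise:
6 ⊕ 6 = 0
0 ⊕ 7 = 7
7 ⊕ 3 = 4
4 ⊕ 4 = 0
The nim-sum is 0, so this is a P-position: the player to move is in a losing position under optimal play.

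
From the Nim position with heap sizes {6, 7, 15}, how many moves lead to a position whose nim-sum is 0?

Compute the nim-sum pairwise:
6 XOR 7 = 1
1 XOR 15 = 14
The overall nim-sum is X = 14. A heap of size p has a winning move iff p XOR X < p (reduce it to p XOR X).
  6: 6 XOR 14 = 8 ≥ 6 — no move.
  7: 7 XOR 14 = 9 ≥ 7 — no move.
  15: 15 XOR 14 = 1 < 15 — winning move (to 1).
That gives 1 winning move.

1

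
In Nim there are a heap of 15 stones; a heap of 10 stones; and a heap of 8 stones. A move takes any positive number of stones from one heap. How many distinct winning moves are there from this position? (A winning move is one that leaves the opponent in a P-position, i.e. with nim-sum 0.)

Compute the nim-sum pairwise:
15 ⊕ 10 = 5
5 ⊕ 8 = 13
The overall nim-sum is X = 13. A heap of size p has a winning move iff p XOR X < p (reduce it to p XOR X).
  15: 15 XOR 13 = 2 < 15 — winning move (to 2).
  10: 10 XOR 13 = 7 < 10 — winning move (to 7).
  8: 8 XOR 13 = 5 < 8 — winning move (to 5).
That gives 3 winning moves.

3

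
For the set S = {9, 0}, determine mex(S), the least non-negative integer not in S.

1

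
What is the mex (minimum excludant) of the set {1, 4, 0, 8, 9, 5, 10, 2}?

The values 0, 1, 2 are all present; 3 is the first non-negative integer missing from the set.

3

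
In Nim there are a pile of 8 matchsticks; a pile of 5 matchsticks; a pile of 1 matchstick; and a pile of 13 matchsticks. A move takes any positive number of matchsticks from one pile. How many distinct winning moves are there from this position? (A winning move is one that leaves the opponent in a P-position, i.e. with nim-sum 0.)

Nim-sum: 8 ⊕ 5 ⊕ 1 ⊕ 13 = 1.
The overall nim-sum is X = 1. A pile of size p has a winning move iff p XOR X < p (reduce it to p XOR X).
  8: 8 XOR 1 = 9 ≥ 8 — no move.
  5: 5 XOR 1 = 4 < 5 — winning move (to 4).
  1: 1 XOR 1 = 0 < 1 — winning move (to 0).
  13: 13 XOR 1 = 12 < 13 — winning move (to 12).
That gives 3 winning moves.

3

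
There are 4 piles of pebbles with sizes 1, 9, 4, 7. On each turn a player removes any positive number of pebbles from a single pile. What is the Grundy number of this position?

11

Nim-sum: 1 ⊕ 9 ⊕ 4 ⊕ 7 = 11.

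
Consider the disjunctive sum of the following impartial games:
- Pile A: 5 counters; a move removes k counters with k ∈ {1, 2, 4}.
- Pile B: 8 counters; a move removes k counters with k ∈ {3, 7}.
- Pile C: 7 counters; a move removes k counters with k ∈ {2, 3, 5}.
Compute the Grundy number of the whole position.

0

Grundy values for pile A (subtraction set {1, 2, 4}):
g(0) = mex{} = 0
g(1) = mex{0} = 1
g(2) = mex{0,1} = 2
g(3) = mex{1,2} = 0
g(4) = mex{0,2} = 1
g(5) = mex{0,1} = 2
So g(5) = 2.
Build the Grundy sequence for pile B with g(k) = mex{g(k−s) : s ∈ {3, 7}, s ≤ k}:
g(0) = mex{} = 0
g(1) = mex{} = 0
g(2) = mex{} = 0
g(3) = mex{0} = 1
g(4) = mex{0} = 1
g(5) = mex{0} = 1
g(6) = mex{1} = 0
g(7) = mex{0,1} = 2
g(8) = mex{0,1} = 2
So g(8) = 2.
Grundy values for pile C (subtraction set {2, 3, 5}):
k:     0  1  2  3  4  5  6  7
g(k):  0  0  1  1  2  2  3  0
So g(7) = 0.
By the Sprague-Grundy theorem, the Grundy value of a sum of independent games is the XOR of the component values.
Combined value = 2 XOR 2 XOR 0 = 0.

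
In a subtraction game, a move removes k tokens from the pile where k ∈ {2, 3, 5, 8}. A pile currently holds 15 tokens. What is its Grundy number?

Build the Grundy sequence with g(k) = mex{g(k−s) : s ∈ {2, 3, 5, 8}, s ≤ k}:
k:     0  1  2  3  4  5  6  7  8  9 10 11 12 13 14 15
g(k):  0  0  1  1  2  2  3  0  4  1  3  0  4  1  2  2
So g(15) = 2.

2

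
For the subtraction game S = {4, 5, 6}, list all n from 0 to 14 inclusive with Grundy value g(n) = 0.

0, 1, 2, 3, 10, 11, 12, 13

Compute g(0), g(1), … for moves {4, 5, 6}:
k:     0  1  2  3  4  5  6  7  8  9 10 11 12 13 14
g(k):  0  0  0  0  1  1  1  1  2  2  0  0  0  0  1
The P-positions (g = 0) in 0..14 are 0, 1, 2, 3, 10, 11, 12, 13.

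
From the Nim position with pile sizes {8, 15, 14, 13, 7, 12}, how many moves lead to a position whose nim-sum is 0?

Write each in binary and XOR column by column:
  1000  (8)
  1111  (15)
  1110  (14)
  1101  (13)
  0111  (7)
  1100  (12)
  ----
  1111  (15)
The overall nim-sum is X = 15. A pile of size p has a winning move iff p XOR X < p (reduce it to p XOR X).
  8: 8 XOR 15 = 7 < 8 — winning move (to 7).
  15: 15 XOR 15 = 0 < 15 — winning move (to 0).
  14: 14 XOR 15 = 1 < 14 — winning move (to 1).
  13: 13 XOR 15 = 2 < 13 — winning move (to 2).
  7: 7 XOR 15 = 8 ≥ 7 — no move.
  12: 12 XOR 15 = 3 < 12 — winning move (to 3).
That gives 5 winning moves.

5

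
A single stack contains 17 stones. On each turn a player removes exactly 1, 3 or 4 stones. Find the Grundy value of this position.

1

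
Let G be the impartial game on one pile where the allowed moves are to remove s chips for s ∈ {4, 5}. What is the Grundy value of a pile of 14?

1

Build the Grundy sequence with g(k) = mex{g(k−s) : s ∈ {4, 5}, s ≤ k}:
g(0) = mex{} = 0
g(1) = mex{} = 0
g(2) = mex{} = 0
g(3) = mex{} = 0
g(4) = mex{0} = 1
g(5) = mex{0} = 1
g(6) = mex{0} = 1
g(7) = mex{0} = 1
g(8) = mex{0,1} = 2
g(9) = mex{1} = 0
g(10) = mex{1} = 0
g(11) = mex{1} = 0
g(12) = mex{1,2} = 0
g(13) = mex{0,2} = 1
g(14) = mex{0} = 1
So g(14) = 1.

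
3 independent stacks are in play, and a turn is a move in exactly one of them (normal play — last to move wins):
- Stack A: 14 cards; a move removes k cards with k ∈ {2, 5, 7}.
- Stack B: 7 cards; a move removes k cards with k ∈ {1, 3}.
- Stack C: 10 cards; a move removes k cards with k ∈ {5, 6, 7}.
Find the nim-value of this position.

3

Grundy values for stack A (subtraction set {2, 5, 7}):
g(0) = mex{} = 0
g(1) = mex{} = 0
g(2) = mex{0} = 1
g(3) = mex{0} = 1
g(4) = mex{1} = 0
g(5) = mex{0,1} = 2
g(6) = mex{0} = 1
g(7) = mex{0,1,2} = 3
g(8) = mex{0,1} = 2
g(9) = mex{0,1,3} = 2
g(10) = mex{1,2} = 0
g(11) = mex{0,1,2} = 3
g(12) = mex{0,2,3} = 1
g(13) = mex{1,2,3} = 0
g(14) = mex{1,2,3} = 0
So g(14) = 0.
Build the Grundy sequence for stack B with g(k) = mex{g(k−s) : s ∈ {1, 3}, s ≤ k}:
g(0) = mex{} = 0
g(1) = mex{0} = 1
g(2) = mex{1} = 0
g(3) = mex{0} = 1
g(4) = mex{1} = 0
g(5) = mex{0} = 1
g(6) = mex{1} = 0
g(7) = mex{0} = 1
So g(7) = 1.
Grundy values for stack C (subtraction set {5, 6, 7}):
k:     0  1  2  3  4  5  6  7  8  9 10
g(k):  0  0  0  0  0  1  1  1  1  1  2
So g(10) = 2.
By the Sprague-Grundy theorem, the Grundy value of a sum of independent games is the XOR of the component values.
Combined value = 0 ⊕ 1 ⊕ 2 = 3.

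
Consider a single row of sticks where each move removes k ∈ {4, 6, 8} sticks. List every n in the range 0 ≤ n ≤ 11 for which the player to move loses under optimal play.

Grundy values for subtraction set {4, 6, 8}:
k:     0  1  2  3  4  5  6  7  8  9 10 11
g(k):  0  0  0  0  1  1  1  1  2  2  2  2
The P-positions (g = 0) in 0..11 are 0, 1, 2, 3.

0, 1, 2, 3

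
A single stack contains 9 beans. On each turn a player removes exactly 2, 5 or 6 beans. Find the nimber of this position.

2

Build the Grundy sequence with g(k) = mex{g(k−s) : s ∈ {2, 5, 6}, s ≤ k}:
k:     0  1  2  3  4  5  6  7  8  9
g(k):  0  0  1  1  0  2  1  3  0  2
So g(9) = 2.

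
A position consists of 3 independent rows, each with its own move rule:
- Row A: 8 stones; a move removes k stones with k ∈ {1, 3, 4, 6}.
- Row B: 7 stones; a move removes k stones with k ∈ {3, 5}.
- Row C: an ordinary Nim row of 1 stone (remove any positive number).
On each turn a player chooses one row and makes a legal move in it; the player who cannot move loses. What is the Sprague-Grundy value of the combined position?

For row A, compute g(0), g(1), … with moves {1, 3, 4, 6}:
g(0) = mex{} = 0
g(1) = mex{0} = 1
g(2) = mex{1} = 0
g(3) = mex{0} = 1
g(4) = mex{0,1} = 2
g(5) = mex{0,1,2} = 3
g(6) = mex{0,1,3} = 2
g(7) = mex{1,2} = 0
g(8) = mex{0,2,3} = 1
So g(8) = 1.
Grundy values for row B (subtraction set {3, 5}):
k:     0  1  2  3  4  5  6  7
g(k):  0  0  0  1  1  1  2  2
So g(7) = 2.
Row C is a plain Nim row of size 1, so its Grundy value is 1.
By the Sprague-Grundy theorem, the Grundy value of a sum of independent games is the XOR of the component values.
Combined value = 1 ⊕ 2 ⊕ 1 = 2.

2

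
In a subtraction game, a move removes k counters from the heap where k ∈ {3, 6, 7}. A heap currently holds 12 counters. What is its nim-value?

Compute g(0), g(1), … for moves {3, 6, 7}:
g(0) = mex{} = 0
g(1) = mex{} = 0
g(2) = mex{} = 0
g(3) = mex{0} = 1
g(4) = mex{0} = 1
g(5) = mex{0} = 1
g(6) = mex{0,1} = 2
g(7) = mex{0,1} = 2
g(8) = mex{0,1} = 2
g(9) = mex{0,1,2} = 3
g(10) = mex{1,2} = 0
g(11) = mex{1,2} = 0
g(12) = mex{1,2,3} = 0
So g(12) = 0.

0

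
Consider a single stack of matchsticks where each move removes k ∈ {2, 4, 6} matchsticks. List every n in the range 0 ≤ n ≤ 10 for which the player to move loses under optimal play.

0, 1, 8, 9

Compute g(0), g(1), … for moves {2, 4, 6}:
g(0) = mex{} = 0
g(1) = mex{} = 0
g(2) = mex{0} = 1
g(3) = mex{0} = 1
g(4) = mex{0,1} = 2
g(5) = mex{0,1} = 2
g(6) = mex{0,1,2} = 3
g(7) = mex{0,1,2} = 3
g(8) = mex{1,2,3} = 0
g(9) = mex{1,2,3} = 0
g(10) = mex{0,2,3} = 1
The P-positions (g = 0) in 0..10 are 0, 1, 8, 9.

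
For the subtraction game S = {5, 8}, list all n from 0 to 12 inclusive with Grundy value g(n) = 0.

0, 1, 2, 3, 4

Compute g(0), g(1), … for moves {5, 8}:
k:     0  1  2  3  4  5  6  7  8  9 10 11 12
g(k):  0  0  0  0  0  1  1  1  1  1  2  2  2
The P-positions (g = 0) in 0..12 are 0, 1, 2, 3, 4.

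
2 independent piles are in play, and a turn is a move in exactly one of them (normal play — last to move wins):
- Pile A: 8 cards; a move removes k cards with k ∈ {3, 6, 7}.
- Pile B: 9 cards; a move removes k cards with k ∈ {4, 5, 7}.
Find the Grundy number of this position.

0

Build the Grundy sequence for pile A with g(k) = mex{g(k−s) : s ∈ {3, 6, 7}, s ≤ k}:
g(0) = mex{} = 0
g(1) = mex{} = 0
g(2) = mex{} = 0
g(3) = mex{0} = 1
g(4) = mex{0} = 1
g(5) = mex{0} = 1
g(6) = mex{0,1} = 2
g(7) = mex{0,1} = 2
g(8) = mex{0,1} = 2
So g(8) = 2.
Grundy values for pile B (subtraction set {4, 5, 7}):
g(0) = mex{} = 0
g(1) = mex{} = 0
g(2) = mex{} = 0
g(3) = mex{} = 0
g(4) = mex{0} = 1
g(5) = mex{0} = 1
g(6) = mex{0} = 1
g(7) = mex{0} = 1
g(8) = mex{0,1} = 2
g(9) = mex{0,1} = 2
So g(9) = 2.
The value of a disjunctive sum is the nim-sum of the parts.
Combined value = 2 ⊕ 2 = 0.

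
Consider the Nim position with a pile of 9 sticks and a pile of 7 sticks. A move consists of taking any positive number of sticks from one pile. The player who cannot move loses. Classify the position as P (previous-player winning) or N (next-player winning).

N-position

Nim-sum: 9 ⊕ 7 = 14.
The nim-sum is 14 ≠ 0, so this is an N-position: the player to move can win.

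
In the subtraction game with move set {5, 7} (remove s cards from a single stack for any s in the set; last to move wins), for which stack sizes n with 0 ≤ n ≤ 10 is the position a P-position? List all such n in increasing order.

Compute g(0), g(1), … for moves {5, 7}:
g(0) = mex{} = 0
g(1) = mex{} = 0
g(2) = mex{} = 0
g(3) = mex{} = 0
g(4) = mex{} = 0
g(5) = mex{0} = 1
g(6) = mex{0} = 1
g(7) = mex{0} = 1
g(8) = mex{0} = 1
g(9) = mex{0} = 1
g(10) = mex{0,1} = 2
The P-positions (g = 0) in 0..10 are 0, 1, 2, 3, 4.

0, 1, 2, 3, 4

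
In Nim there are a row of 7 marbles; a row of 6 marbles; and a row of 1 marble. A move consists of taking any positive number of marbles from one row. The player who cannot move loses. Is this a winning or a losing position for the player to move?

Losing position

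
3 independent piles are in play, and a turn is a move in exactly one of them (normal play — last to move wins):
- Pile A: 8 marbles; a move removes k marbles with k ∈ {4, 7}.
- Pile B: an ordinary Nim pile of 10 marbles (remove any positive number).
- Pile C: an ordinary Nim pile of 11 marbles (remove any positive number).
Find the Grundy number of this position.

Build the Grundy sequence for pile A with g(k) = mex{g(k−s) : s ∈ {4, 7}, s ≤ k}:
g(0) = mex{} = 0
g(1) = mex{} = 0
g(2) = mex{} = 0
g(3) = mex{} = 0
g(4) = mex{0} = 1
g(5) = mex{0} = 1
g(6) = mex{0} = 1
g(7) = mex{0} = 1
g(8) = mex{0,1} = 2
So g(8) = 2.
Pile B is a plain Nim pile of size 10, so its Grundy value is 10.
Pile C is a plain Nim pile of size 11, so its Grundy value is 11.
By the Sprague-Grundy theorem, the Grundy value of a sum of independent games is the XOR of the component values.
Combined value = 2 XOR 10 XOR 11 = 3.

3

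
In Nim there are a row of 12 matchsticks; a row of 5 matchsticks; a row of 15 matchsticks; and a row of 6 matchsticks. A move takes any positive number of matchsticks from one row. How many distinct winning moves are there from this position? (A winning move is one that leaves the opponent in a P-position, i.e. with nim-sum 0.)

In binary:
  1100  (12)
  0101  (5)
  1111  (15)
  0110  (6)
  ----
  0000  (0)
The nim-sum is already 0, so every move leaves a nonzero nim-sum — there are no winning moves.

0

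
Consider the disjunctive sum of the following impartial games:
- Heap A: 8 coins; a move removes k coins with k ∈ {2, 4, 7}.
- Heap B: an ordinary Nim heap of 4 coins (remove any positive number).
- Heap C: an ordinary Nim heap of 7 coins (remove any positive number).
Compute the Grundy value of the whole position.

2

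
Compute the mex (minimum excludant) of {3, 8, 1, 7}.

0 is not in the set, so the mex is 0.

0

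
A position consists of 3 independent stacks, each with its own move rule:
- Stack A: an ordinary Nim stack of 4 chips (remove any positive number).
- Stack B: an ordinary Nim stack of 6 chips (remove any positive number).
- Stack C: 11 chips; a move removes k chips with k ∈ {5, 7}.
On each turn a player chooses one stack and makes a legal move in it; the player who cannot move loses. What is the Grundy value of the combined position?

Stack A is a plain Nim stack of size 4, so its Grundy value is 4.
Stack B is a plain Nim stack of size 6, so its Grundy value is 6.
Build the Grundy sequence for stack C with g(k) = mex{g(k−s) : s ∈ {5, 7}, s ≤ k}:
k:     0  1  2  3  4  5  6  7  8  9 10 11
g(k):  0  0  0  0  0  1  1  1  1  1  2  2
So g(11) = 2.
By the Sprague-Grundy theorem, the Grundy value of a sum of independent games is the XOR of the component values.
Combined value = 4 XOR 6 XOR 2 = 0.

0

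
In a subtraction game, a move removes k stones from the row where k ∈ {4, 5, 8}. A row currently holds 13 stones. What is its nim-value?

0

Build the Grundy sequence with g(k) = mex{g(k−s) : s ∈ {4, 5, 8}, s ≤ k}:
k:     0  1  2  3  4  5  6  7  8  9 10 11 12 13
g(k):  0  0  0  0  1  1  1  1  2  2  2  2  0  0
So g(13) = 0.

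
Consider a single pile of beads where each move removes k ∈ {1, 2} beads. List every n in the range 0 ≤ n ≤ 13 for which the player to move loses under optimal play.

0, 3, 6, 9, 12

Grundy values for subtraction set {1, 2}:
g(0) = mex{} = 0
g(1) = mex{0} = 1
g(2) = mex{0,1} = 2
g(3) = mex{1,2} = 0
g(4) = mex{0,2} = 1
g(5) = mex{0,1} = 2
g(6) = mex{1,2} = 0
g(7) = mex{0,2} = 1
g(8) = mex{0,1} = 2
g(9) = mex{1,2} = 0
g(10) = mex{0,2} = 1
g(11) = mex{0,1} = 2
g(12) = mex{1,2} = 0
g(13) = mex{0,2} = 1
The P-positions (g = 0) in 0..13 are 0, 3, 6, 9, 12.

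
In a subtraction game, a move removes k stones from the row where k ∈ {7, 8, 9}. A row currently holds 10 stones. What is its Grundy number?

Compute g(0), g(1), … for moves {7, 8, 9}:
g(0) = mex{} = 0
g(1) = mex{} = 0
g(2) = mex{} = 0
g(3) = mex{} = 0
g(4) = mex{} = 0
g(5) = mex{} = 0
g(6) = mex{} = 0
g(7) = mex{0} = 1
g(8) = mex{0} = 1
g(9) = mex{0} = 1
g(10) = mex{0} = 1
So g(10) = 1.

1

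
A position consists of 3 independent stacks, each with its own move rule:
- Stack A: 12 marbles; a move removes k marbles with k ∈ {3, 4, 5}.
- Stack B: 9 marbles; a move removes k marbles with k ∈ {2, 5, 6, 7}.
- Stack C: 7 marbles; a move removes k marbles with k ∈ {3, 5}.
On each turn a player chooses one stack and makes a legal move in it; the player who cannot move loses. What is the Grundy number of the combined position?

1

Build the Grundy sequence for stack A with g(k) = mex{g(k−s) : s ∈ {3, 4, 5}, s ≤ k}:
k:     0  1  2  3  4  5  6  7  8  9 10 11 12
g(k):  0  0  0  1  1  1  2  2  0  0  0  1  1
So g(12) = 1.
Build the Grundy sequence for stack B with g(k) = mex{g(k−s) : s ∈ {2, 5, 6, 7}, s ≤ k}:
k:     0  1  2  3  4  5  6  7  8  9
g(k):  0  0  1  1  0  2  1  3  2  2
So g(9) = 2.
Build the Grundy sequence for stack C with g(k) = mex{g(k−s) : s ∈ {3, 5}, s ≤ k}:
g(0) = mex{} = 0
g(1) = mex{} = 0
g(2) = mex{} = 0
g(3) = mex{0} = 1
g(4) = mex{0} = 1
g(5) = mex{0} = 1
g(6) = mex{0,1} = 2
g(7) = mex{0,1} = 2
So g(7) = 2.
By the Sprague-Grundy theorem, the Grundy value of a sum of independent games is the XOR of the component values.
Combined value = 1 ⊕ 2 ⊕ 2 = 1.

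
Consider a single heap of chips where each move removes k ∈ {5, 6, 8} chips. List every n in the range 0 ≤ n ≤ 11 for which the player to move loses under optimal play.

0, 1, 2, 3, 4

Compute g(0), g(1), … for moves {5, 6, 8}:
k:     0  1  2  3  4  5  6  7  8  9 10 11
g(k):  0  0  0  0  0  1  1  1  1  1  2  2
The P-positions (g = 0) in 0..11 are 0, 1, 2, 3, 4.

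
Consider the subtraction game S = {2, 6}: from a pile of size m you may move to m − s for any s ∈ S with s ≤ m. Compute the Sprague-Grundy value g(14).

Grundy values for subtraction set {2, 6}:
k:     0  1  2  3  4  5  6  7  8  9 10 11 12 13 14
g(k):  0  0  1  1  0  0  1  1  0  0  1  1  0  0  1
So g(14) = 1.

1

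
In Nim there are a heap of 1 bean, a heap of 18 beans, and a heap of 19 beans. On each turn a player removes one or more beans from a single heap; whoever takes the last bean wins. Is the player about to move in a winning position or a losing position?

Losing position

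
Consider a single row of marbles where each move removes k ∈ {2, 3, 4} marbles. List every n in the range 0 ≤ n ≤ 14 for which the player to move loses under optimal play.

Build the Grundy sequence with g(k) = mex{g(k−s) : s ∈ {2, 3, 4}, s ≤ k}:
k:     0  1  2  3  4  5  6  7  8  9 10 11 12 13 14
g(k):  0  0  1  1  2  2  0  0  1  1  2  2  0  0  1
The P-positions (g = 0) in 0..14 are 0, 1, 6, 7, 12, 13.

0, 1, 6, 7, 12, 13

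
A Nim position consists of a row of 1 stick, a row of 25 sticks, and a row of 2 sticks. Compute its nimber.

26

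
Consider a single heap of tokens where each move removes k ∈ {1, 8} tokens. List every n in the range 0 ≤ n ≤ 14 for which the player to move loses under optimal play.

Grundy values for subtraction set {1, 8}:
k:     0  1  2  3  4  5  6  7  8  9 10 11 12 13 14
g(k):  0  1  0  1  0  1  0  1  2  0  1  0  1  0  1
The P-positions (g = 0) in 0..14 are 0, 2, 4, 6, 9, 11, 13.

0, 2, 4, 6, 9, 11, 13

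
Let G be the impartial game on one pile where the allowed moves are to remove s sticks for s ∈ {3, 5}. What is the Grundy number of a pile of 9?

0

Compute g(0), g(1), … for moves {3, 5}:
k:     0  1  2  3  4  5  6  7  8  9
g(k):  0  0  0  1  1  1  2  2  0  0
So g(9) = 0.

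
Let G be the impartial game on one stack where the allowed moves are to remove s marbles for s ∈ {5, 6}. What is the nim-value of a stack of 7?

Compute g(0), g(1), … for moves {5, 6}:
k:     0  1  2  3  4  5  6  7
g(k):  0  0  0  0  0  1  1  1
So g(7) = 1.

1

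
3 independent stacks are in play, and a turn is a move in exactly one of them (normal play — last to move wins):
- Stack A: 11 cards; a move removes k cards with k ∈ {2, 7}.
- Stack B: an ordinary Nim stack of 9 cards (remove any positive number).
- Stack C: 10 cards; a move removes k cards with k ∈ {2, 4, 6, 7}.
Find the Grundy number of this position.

8

For stack A, compute g(0), g(1), … with moves {2, 7}:
g(0) = mex{} = 0
g(1) = mex{} = 0
g(2) = mex{0} = 1
g(3) = mex{0} = 1
g(4) = mex{1} = 0
g(5) = mex{1} = 0
g(6) = mex{0} = 1
g(7) = mex{0} = 1
g(8) = mex{0,1} = 2
g(9) = mex{1} = 0
g(10) = mex{1,2} = 0
g(11) = mex{0} = 1
So g(11) = 1.
Stack B is a plain Nim stack of size 9, so its Grundy value is 9.
For stack C, compute g(0), g(1), … with moves {2, 4, 6, 7}:
k:     0  1  2  3  4  5  6  7  8  9 10
g(k):  0  0  1  1  2  2  3  3  4  0  0
So g(10) = 0.
By the Sprague-Grundy theorem, the Grundy value of a sum of independent games is the XOR of the component values.
Combined value = 1 ⊕ 9 ⊕ 0 = 8.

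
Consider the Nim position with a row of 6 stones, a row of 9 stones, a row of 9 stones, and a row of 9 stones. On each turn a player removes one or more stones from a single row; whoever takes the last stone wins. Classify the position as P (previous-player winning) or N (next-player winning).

N-position

Write each in binary and XOR column by column:
  0110  (6)
  1001  (9)
  1001  (9)
  1001  (9)
  ----
  1111  (15)
The nim-sum is 15 ≠ 0, so this is an N-position: the player to move can win.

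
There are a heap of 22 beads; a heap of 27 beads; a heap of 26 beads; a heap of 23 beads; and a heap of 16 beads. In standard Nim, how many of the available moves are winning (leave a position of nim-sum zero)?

Compute the nim-sum pairwise:
22 XOR 27 = 13
13 XOR 26 = 23
23 XOR 23 = 0
0 XOR 16 = 16
The overall nim-sum is X = 16. A heap of size p has a winning move iff p XOR X < p (reduce it to p XOR X).
  22: 22 XOR 16 = 6 < 22 — winning move (to 6).
  27: 27 XOR 16 = 11 < 27 — winning move (to 11).
  26: 26 XOR 16 = 10 < 26 — winning move (to 10).
  23: 23 XOR 16 = 7 < 23 — winning move (to 7).
  16: 16 XOR 16 = 0 < 16 — winning move (to 0).
That gives 5 winning moves.

5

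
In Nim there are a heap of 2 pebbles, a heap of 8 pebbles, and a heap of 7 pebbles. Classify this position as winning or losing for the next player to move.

Winning position

Compute the nim-sum pairwise:
2 ⊕ 8 = 10
10 ⊕ 7 = 13
The nim-sum is 13 ≠ 0, so this is an N-position: the player to move can win.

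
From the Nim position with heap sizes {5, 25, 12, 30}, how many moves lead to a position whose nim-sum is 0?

Compute the nim-sum pairwise:
5 XOR 25 = 28
28 XOR 12 = 16
16 XOR 30 = 14
The overall nim-sum is X = 14. A heap of size p has a winning move iff p XOR X < p (reduce it to p XOR X).
  5: 5 XOR 14 = 11 ≥ 5 — no move.
  25: 25 XOR 14 = 23 < 25 — winning move (to 23).
  12: 12 XOR 14 = 2 < 12 — winning move (to 2).
  30: 30 XOR 14 = 16 < 30 — winning move (to 16).
That gives 3 winning moves.

3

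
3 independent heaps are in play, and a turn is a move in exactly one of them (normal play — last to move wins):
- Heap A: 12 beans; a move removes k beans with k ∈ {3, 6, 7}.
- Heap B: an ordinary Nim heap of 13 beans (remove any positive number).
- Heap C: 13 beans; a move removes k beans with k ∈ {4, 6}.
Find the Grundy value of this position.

Grundy values for heap A (subtraction set {3, 6, 7}):
k:     0  1  2  3  4  5  6  7  8  9 10 11 12
g(k):  0  0  0  1  1  1  2  2  2  3  0  0  0
So g(12) = 0.
Heap B is a plain Nim heap of size 13, so its Grundy value is 13.
Grundy values for heap C (subtraction set {4, 6}):
g(0) = mex{} = 0
g(1) = mex{} = 0
g(2) = mex{} = 0
g(3) = mex{} = 0
g(4) = mex{0} = 1
g(5) = mex{0} = 1
g(6) = mex{0} = 1
g(7) = mex{0} = 1
g(8) = mex{0,1} = 2
g(9) = mex{0,1} = 2
g(10) = mex{1} = 0
g(11) = mex{1} = 0
g(12) = mex{1,2} = 0
g(13) = mex{1,2} = 0
So g(13) = 0.
By the Sprague-Grundy theorem, the Grundy value of a sum of independent games is the XOR of the component values.
Combined value = 0 XOR 13 XOR 0 = 13.

13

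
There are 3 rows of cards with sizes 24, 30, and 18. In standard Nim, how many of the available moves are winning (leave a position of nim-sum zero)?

3

Nim-sum: 24 XOR 30 XOR 18 = 20.
The overall nim-sum is X = 20. A row of size p has a winning move iff p XOR X < p (reduce it to p XOR X).
  24: 24 XOR 20 = 12 < 24 — winning move (to 12).
  30: 30 XOR 20 = 10 < 30 — winning move (to 10).
  18: 18 XOR 20 = 6 < 18 — winning move (to 6).
That gives 3 winning moves.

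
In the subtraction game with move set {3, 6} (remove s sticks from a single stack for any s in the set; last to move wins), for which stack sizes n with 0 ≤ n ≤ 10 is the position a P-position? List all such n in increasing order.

0, 1, 2, 9, 10

Compute g(0), g(1), … for moves {3, 6}:
k:     0  1  2  3  4  5  6  7  8  9 10
g(k):  0  0  0  1  1  1  2  2  2  0  0
The P-positions (g = 0) in 0..10 are 0, 1, 2, 9, 10.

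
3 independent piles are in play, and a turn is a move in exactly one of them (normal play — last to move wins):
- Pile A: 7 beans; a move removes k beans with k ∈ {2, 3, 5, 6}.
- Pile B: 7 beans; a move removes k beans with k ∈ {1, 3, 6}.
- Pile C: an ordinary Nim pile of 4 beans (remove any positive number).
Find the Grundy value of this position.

4

Grundy values for pile A (subtraction set {2, 3, 5, 6}):
k:     0  1  2  3  4  5  6  7
g(k):  0  0  1  1  2  2  3  3
So g(7) = 3.
Grundy values for pile B (subtraction set {1, 3, 6}):
g(0) = mex{} = 0
g(1) = mex{0} = 1
g(2) = mex{1} = 0
g(3) = mex{0} = 1
g(4) = mex{1} = 0
g(5) = mex{0} = 1
g(6) = mex{0,1} = 2
g(7) = mex{0,1,2} = 3
So g(7) = 3.
Pile C is a plain Nim pile of size 4, so its Grundy value is 4.
The value of a disjunctive sum is the nim-sum of the parts.
Combined value = 3 ⊕ 3 ⊕ 4 = 4.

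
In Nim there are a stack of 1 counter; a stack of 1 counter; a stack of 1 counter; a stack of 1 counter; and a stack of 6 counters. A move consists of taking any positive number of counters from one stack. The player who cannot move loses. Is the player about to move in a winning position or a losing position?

Winning position

Compute the nim-sum pairwise:
1 XOR 1 = 0
0 XOR 1 = 1
1 XOR 1 = 0
0 XOR 6 = 6
The nim-sum is 6 ≠ 0, so this is an N-position: the player to move can win.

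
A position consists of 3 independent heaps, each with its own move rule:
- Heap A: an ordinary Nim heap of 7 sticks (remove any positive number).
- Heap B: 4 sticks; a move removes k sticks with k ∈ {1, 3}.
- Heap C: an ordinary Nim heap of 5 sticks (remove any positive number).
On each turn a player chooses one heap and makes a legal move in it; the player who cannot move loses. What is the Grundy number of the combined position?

2

Heap A is a plain Nim heap of size 7, so its Grundy value is 7.
Build the Grundy sequence for heap B with g(k) = mex{g(k−s) : s ∈ {1, 3}, s ≤ k}:
g(0) = mex{} = 0
g(1) = mex{0} = 1
g(2) = mex{1} = 0
g(3) = mex{0} = 1
g(4) = mex{1} = 0
So g(4) = 0.
Heap C is a plain Nim heap of size 5, so its Grundy value is 5.
The value of a disjunctive sum is the nim-sum of the parts.
Combined value = 7 ⊕ 0 ⊕ 5 = 2.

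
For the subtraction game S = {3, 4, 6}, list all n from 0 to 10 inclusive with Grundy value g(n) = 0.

0, 1, 2, 9, 10

Grundy values for subtraction set {3, 4, 6}:
k:     0  1  2  3  4  5  6  7  8  9 10
g(k):  0  0  0  1  1  1  2  2  2  0  0
The P-positions (g = 0) in 0..10 are 0, 1, 2, 9, 10.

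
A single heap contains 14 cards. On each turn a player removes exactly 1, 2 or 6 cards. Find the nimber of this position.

0

Build the Grundy sequence with g(k) = mex{g(k−s) : s ∈ {1, 2, 6}, s ≤ k}:
k:     0  1  2  3  4  5  6  7  8  9 10 11 12 13 14
g(k):  0  1  2  0  1  2  3  0  1  2  0  1  2  3  0
So g(14) = 0.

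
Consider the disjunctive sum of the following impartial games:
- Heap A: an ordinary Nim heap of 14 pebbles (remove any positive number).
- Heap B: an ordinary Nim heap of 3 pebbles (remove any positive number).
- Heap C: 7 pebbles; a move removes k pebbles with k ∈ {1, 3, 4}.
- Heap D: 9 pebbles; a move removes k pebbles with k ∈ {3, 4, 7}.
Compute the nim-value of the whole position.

14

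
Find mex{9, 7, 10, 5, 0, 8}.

0 is in the set but 1 is not, so the mex is 1.

1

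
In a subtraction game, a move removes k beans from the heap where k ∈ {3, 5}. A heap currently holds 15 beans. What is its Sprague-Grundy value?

Compute g(0), g(1), … for moves {3, 5}:
k:     0  1  2  3  4  5  6  7  8  9 10 11 12 13 14 15
g(k):  0  0  0  1  1  1  2  2  0  0  0  1  1  1  2  2
So g(15) = 2.

2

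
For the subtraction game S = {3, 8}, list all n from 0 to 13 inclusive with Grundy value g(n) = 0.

0, 1, 2, 6, 7, 11, 12, 13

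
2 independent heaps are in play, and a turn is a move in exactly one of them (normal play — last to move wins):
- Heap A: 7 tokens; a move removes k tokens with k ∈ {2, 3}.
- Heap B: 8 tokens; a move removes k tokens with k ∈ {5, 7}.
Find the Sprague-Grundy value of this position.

Grundy values for heap A (subtraction set {2, 3}):
g(0) = mex{} = 0
g(1) = mex{} = 0
g(2) = mex{0} = 1
g(3) = mex{0} = 1
g(4) = mex{0,1} = 2
g(5) = mex{1} = 0
g(6) = mex{1,2} = 0
g(7) = mex{0,2} = 1
So g(7) = 1.
For heap B, compute g(0), g(1), … with moves {5, 7}:
g(0) = mex{} = 0
g(1) = mex{} = 0
g(2) = mex{} = 0
g(3) = mex{} = 0
g(4) = mex{} = 0
g(5) = mex{0} = 1
g(6) = mex{0} = 1
g(7) = mex{0} = 1
g(8) = mex{0} = 1
So g(8) = 1.
The value of a disjunctive sum is the nim-sum of the parts.
Combined value = 1 ⊕ 1 = 0.

0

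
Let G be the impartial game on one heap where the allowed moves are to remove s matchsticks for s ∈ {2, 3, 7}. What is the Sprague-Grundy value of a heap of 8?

1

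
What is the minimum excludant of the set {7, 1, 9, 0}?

2

The values 0, 1 are all present; 2 is the first non-negative integer missing from the set.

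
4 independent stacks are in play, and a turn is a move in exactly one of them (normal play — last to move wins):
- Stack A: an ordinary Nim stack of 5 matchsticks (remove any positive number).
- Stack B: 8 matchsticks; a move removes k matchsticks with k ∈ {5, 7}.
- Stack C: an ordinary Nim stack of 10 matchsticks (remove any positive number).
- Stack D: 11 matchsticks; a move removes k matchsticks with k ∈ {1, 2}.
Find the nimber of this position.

12

Stack A is a plain Nim stack of size 5, so its Grundy value is 5.
For stack B, compute g(0), g(1), … with moves {5, 7}:
k:     0  1  2  3  4  5  6  7  8
g(k):  0  0  0  0  0  1  1  1  1
So g(8) = 1.
Stack C is a plain Nim stack of size 10, so its Grundy value is 10.
For stack D, compute g(0), g(1), … with moves {1, 2}:
k:     0  1  2  3  4  5  6  7  8  9 10 11
g(k):  0  1  2  0  1  2  0  1  2  0  1  2
So g(11) = 2.
The value of a disjunctive sum is the nim-sum of the parts.
Combined value = 5 ⊕ 1 ⊕ 10 ⊕ 2 = 12.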